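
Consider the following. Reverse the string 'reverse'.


Reverse 'reverse' character by character: 'esrever'.

esrever


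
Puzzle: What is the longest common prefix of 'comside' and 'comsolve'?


Compare from the start: 4 characters match: 'coms'. Mismatch at position 5: 'i' vs 'o'.

coms


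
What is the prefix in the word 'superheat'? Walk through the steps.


The word 'superheat' = 'super' (prefix) + 'heat' (root). The prefix is 'super'.

super


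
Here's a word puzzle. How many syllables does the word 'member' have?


Break 'member' into syllables: mem-ber -> mem | ber = 2 syllables

2 syllables


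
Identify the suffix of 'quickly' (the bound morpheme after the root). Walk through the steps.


The word 'quickly' = 'quick' (root) + '-ly' (suffix). The suffix is '-ly'.

ly


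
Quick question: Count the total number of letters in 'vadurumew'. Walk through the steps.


Spell out 'vadurumew' and number each letter: v(1), a(2), d(3), u(4), r(5), u(6), m(7), e(8), w(9). Total: 9 letters.

9


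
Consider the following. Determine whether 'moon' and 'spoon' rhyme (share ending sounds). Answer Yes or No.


Rime (stressed vowel + following sounds) of 'moon': -oon = /uːn/
Rime of 'spoon': -oon = /uːn/
/uːn/ and /uːn/ are the same ending sound, so the words rhyme.

Yes


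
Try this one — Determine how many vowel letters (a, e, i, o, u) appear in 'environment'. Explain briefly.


Vowels in 'environment': e, i, o, e = 4 vowels.

4


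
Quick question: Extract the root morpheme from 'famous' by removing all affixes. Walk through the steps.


Remove suffix '-ous' from 'famous' to get root 'fame'.

fame


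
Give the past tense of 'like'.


Apply rule: Add -d (word ends in -e). 'like' becomes 'liked'.

liked


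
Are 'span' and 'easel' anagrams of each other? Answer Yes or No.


Sorted letters of 'span': 'anps'
Sorted letters of 'easel': 'aeels'
They do not match.

No


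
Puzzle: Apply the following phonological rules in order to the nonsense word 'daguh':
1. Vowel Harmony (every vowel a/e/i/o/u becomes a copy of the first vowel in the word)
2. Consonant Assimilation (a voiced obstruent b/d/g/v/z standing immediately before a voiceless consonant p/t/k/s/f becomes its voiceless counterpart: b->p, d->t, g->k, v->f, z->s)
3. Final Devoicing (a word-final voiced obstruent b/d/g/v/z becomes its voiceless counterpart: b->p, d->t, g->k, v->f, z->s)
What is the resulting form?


Starting form: 'daguh'
Rule 1: Vowel Harmony: all vowels become 'a' (matching first vowel). 'daguh' -> 'dagah'
Rule 2: Consonant Assimilation: no voiced obstruent (b/d/g/v/z) stands immediately before a voiceless consonant (p/t/k/s/f). No change.
Rule 3: Final Devoicing: final consonant 'h' is not one of the voiced obstruents b/d/g/v/z. No change.
Final form: 'dagah'

dagah


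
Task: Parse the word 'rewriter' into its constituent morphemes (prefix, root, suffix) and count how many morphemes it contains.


Step 1: Identify prefix: 're' (meaning: again)
Step 2: Identify root: 'write'
Step 3: Identify suffix(es): 'er'
Decomposition: re- (prefix: again) + write (root) + -er (suffix: one who)
Total morphemes: 3

3 morphemes (re- (prefix: again) + write (root) + -er (suffix: one who))


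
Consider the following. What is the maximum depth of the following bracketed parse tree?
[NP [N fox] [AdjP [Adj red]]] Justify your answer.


Count bracket nesting levels:
'[' at pos 0: depth = 1
'[' at pos 4: depth = 2
'[' at pos 12: depth = 2
'[' at pos 18: depth = 3
Maximum depth reached: 3

3


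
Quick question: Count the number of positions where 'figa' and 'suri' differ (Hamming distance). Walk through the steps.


Alignment:
Position 1: 'f' vs 's' = DIFFER
Position 2: 'i' vs 'u' = DIFFER
Position 3: 'g' vs 'r' = DIFFER
Position 4: 'a' vs 'i' = DIFFER
Total differences: 4

4


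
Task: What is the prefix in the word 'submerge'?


The word 'submerge' = 'sub' (prefix) + 'merge' (root). The prefix is 'sub'.

sub


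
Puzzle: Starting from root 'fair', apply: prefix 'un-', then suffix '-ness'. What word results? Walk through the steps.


Step 1: Add prefix 'un-' to 'fair' = 'unfair'
Step 2: Add suffix '-ness' to 'unfair' = 'unfairness'

unfairness


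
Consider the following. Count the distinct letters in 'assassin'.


Unique letters in 'assassin': {a, i, n, s} = 4 distinct letters.

4


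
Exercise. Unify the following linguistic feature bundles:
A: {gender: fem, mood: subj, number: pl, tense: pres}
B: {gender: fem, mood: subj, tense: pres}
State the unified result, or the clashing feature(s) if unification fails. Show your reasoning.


Compare features:
gender: A=fem vs B=fem -> unified: fem
mood: A=subj vs B=subj -> unified: subj
number: A=pl vs B=_ -> unified: pl
tense: A=pres vs B=pres -> unified: pres
No clashes found.

Unified: {gender: fem, mood: subj, number: pl, tense: pres}


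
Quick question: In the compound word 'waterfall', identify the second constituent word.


Split 'waterfall' into 'water' + 'fall'. The second part is 'fall'.

fall


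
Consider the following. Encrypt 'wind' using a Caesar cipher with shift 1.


Shift each letter by 1: w -> x, i -> j, n -> o, d -> e. Result: 'xjoe'.

xjoe


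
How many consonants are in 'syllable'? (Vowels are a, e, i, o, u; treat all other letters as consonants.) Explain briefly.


Consonants in 'syllable': s, y, l, l, b, l = 6 consonants.

6


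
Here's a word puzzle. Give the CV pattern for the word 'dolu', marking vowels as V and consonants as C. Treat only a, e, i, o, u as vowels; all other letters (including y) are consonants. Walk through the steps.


Letter mapping: d = C, o = V, l = C, u = V.

CVCV


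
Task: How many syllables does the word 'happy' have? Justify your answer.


Break 'happy' into syllables: hap-py -> hap | py = 2 syllables

2 syllables


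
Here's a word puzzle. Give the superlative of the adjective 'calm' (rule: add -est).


Apply superlative formation (add -est): 'calm' -> 'calmest'.

calmest


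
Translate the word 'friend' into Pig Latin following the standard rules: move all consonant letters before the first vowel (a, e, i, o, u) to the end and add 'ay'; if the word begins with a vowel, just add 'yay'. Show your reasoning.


'friend': move consonant cluster 'fr' to end and add 'ay': 'iendfray'.

iendfray


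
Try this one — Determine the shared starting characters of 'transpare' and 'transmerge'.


Compare from the start: 5 characters match: 'trans'. Mismatch at position 6: 'p' vs 'm'.

trans


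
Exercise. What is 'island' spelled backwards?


Reverse 'island' character by character: 'dnalsi'.

dnalsi


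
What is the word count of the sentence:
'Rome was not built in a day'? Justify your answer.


Split into words: Rome | was | not | built | in | a | day = 7 words.

7


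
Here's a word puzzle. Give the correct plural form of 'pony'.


Apply rule: Change -y to -ies (consonant + y). 'pony' becomes 'ponies'.

ponies


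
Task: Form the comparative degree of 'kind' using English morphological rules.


Apply comparative formation (add -er): 'kind' -> 'kinder'.

kinder


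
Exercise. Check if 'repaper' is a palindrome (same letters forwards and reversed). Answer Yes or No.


Forward: 'repaper'
Reversed: 'repaper'
They are identical.

Yes


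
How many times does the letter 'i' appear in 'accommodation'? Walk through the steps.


Letter 'i' in 'accommodation': found at position(s) 11 = 1 occurrence(s).

1


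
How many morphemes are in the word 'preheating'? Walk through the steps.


Decomposition: pre- (prefix) + heat (root) + -ing (suffix) = 3 morpheme(s)

3 morphemes


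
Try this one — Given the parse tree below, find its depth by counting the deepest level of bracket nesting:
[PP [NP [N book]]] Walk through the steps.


Count bracket nesting levels:
'[' at pos 0: depth = 1
'[' at pos 4: depth = 2
'[' at pos 8: depth = 3
Maximum depth reached: 3

3


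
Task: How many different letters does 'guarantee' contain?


Unique letters in 'guarantee': {a, e, g, n, r, t, u} = 7 distinct letters.

7


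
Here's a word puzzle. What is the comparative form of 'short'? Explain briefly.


Apply comparative formation (add -er): 'short' -> 'shorter'.

shorter


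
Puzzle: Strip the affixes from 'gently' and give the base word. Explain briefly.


Remove suffix '-ly' from 'gently' to get root 'gentle'.

gentle


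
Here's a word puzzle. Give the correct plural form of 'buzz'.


Apply rule: Add -es (sibilant/fricative ending). 'buzz' becomes 'buzzes'.

buzzes


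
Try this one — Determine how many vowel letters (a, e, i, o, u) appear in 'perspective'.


Vowels in 'perspective': e, e, i, e = 4 vowels.

4


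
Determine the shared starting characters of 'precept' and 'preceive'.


Compare from the start: 5 characters match: 'prece'. Mismatch at position 6: 'p' vs 'i'.

prece


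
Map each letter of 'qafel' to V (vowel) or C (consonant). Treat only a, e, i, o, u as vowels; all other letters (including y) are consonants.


Letter mapping: q = C, a = V, f = C, e = V, l = C.

CVCVC


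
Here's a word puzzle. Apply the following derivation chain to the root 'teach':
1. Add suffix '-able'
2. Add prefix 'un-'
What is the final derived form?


Step 1: Add suffix '-able' to 'teach' = 'teachable'
Step 2: Add prefix 'un-' to 'teachable' = 'unteachable'

unteachable


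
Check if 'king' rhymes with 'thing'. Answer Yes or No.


Rime (stressed vowel + following sounds) of 'king': -ing = /ɪŋ/
Rime of 'thing': -ing = /ɪŋ/
/ɪŋ/ and /ɪŋ/ are the same ending sound, so the words rhyme.

Yes


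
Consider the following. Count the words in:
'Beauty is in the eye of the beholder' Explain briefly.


Split into words: Beauty | is | in | the | eye | of | the | beholder = 8 words.

8


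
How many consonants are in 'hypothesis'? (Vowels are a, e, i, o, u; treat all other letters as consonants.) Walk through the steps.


Consonants in 'hypothesis': h, y, p, t, h, s, s = 7 consonants.

7


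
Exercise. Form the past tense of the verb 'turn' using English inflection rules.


Apply rule: Add -ed. 'turn' becomes 'turned'.

turned


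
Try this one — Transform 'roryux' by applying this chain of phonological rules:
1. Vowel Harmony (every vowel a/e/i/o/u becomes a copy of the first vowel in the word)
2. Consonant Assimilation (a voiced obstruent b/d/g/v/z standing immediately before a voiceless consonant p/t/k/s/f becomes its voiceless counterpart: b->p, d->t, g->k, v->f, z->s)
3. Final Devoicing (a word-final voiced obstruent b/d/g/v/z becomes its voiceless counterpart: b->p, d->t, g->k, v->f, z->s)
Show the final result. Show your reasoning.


Starting form: 'roryux'
Rule 1: Vowel Harmony: all vowels become 'o' (matching first vowel). 'roryux' -> 'roryox'
Rule 2: Consonant Assimilation: no voiced obstruent (b/d/g/v/z) stands immediately before a voiceless consonant (p/t/k/s/f). No change.
Rule 3: Final Devoicing: final consonant 'x' is not one of the voiced obstruents b/d/g/v/z. No change.
Final form: 'roryox'

roryox


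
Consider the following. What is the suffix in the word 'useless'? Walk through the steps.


The word 'useless' = 'use' (root) + '-less' (suffix). The suffix is '-less'.

less


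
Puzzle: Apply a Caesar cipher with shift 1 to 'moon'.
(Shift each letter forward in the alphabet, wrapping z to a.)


Shift each letter by 1: m -> n, o -> p, o -> p, n -> o. Result: 'nppo'.

nppo


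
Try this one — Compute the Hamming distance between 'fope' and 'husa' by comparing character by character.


Alignment:
Position 1: 'f' vs 'h' = DIFFER
Position 2: 'o' vs 'u' = DIFFER
Position 3: 'p' vs 's' = DIFFER
Position 4: 'e' vs 'a' = DIFFER
Total differences: 4

4


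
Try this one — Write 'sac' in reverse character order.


Reverse 'sac' character by character: 'cas'.

cas


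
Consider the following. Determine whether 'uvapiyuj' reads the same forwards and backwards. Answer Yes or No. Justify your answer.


Forward: 'uvapiyuj'
Reversed: 'juyipavu'
They differ.

No


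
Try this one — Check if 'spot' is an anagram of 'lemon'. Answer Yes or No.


Sorted letters of 'spot': 'opst'
Sorted letters of 'lemon': 'elmno'
They do not match.

No


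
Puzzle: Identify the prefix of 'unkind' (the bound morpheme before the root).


The word 'unkind' = 'un' (prefix) + 'kind' (root). The prefix is 'un'.

un


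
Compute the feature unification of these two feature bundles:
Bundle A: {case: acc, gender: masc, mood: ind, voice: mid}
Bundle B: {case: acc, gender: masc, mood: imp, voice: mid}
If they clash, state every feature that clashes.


Compare features:
case: A=acc vs B=acc -> unified: acc
gender: A=masc vs B=masc -> unified: masc
mood: A=ind vs B=imp -> CLASH
voice: A=mid vs B=mid -> unified: mid
Clash detected on feature 'mood' (ind vs imp); unification fails.

CLASH on 'mood' (ind vs imp)


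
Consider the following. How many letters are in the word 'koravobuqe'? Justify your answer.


Spell out 'koravobuqe' and number each letter: k(1), o(2), r(3), a(4), v(5), o(6), b(7), u(8), q(9), e(10). Total: 10 letters.

10


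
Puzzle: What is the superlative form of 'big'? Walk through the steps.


Apply superlative formation (double final consonant, add -est): 'big' -> 'biggest'.

biggest


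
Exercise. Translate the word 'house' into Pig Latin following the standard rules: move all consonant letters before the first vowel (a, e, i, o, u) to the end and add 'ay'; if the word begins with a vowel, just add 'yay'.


'house': move consonant cluster 'h' to end and add 'ay': 'ousehay'.

ousehay


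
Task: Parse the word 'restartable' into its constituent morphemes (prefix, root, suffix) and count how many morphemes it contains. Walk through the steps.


Step 1: Identify prefix: 're' (meaning: again)
Step 2: Identify root: 'start'
Step 3: Identify suffix(es): 'able'
Decomposition: re- (prefix: again) + start (root) + -able (suffix: capable of)
Total morphemes: 3

3 morphemes (re- (prefix: again) + start (root) + -able (suffix: capable of))


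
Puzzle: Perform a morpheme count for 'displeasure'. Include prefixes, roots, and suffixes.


Decomposition: dis- (prefix) + please (root) + -ure (suffix) = 3 morpheme(s)

3 morphemes


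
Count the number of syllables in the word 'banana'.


Break 'banana' into syllables: ba-na-na -> ba | na | na = 3 syllables

3 syllables


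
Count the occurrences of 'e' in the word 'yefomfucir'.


Letter 'e' in 'yefomfucir': found at position(s) 2 = 1 occurrence(s).

1


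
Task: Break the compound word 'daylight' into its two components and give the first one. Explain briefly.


Split 'daylight' into 'day' + 'light'. The first part is 'day'.

day


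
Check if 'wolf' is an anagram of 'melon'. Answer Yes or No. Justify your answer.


Sorted letters of 'wolf': 'flow'
Sorted letters of 'melon': 'elmno'
They do not match.

No


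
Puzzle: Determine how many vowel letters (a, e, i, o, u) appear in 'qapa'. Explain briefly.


Vowels in 'qapa': a, a = 2 vowels.

2


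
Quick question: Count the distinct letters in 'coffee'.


Unique letters in 'coffee': {c, e, f, o} = 4 distinct letters.

4


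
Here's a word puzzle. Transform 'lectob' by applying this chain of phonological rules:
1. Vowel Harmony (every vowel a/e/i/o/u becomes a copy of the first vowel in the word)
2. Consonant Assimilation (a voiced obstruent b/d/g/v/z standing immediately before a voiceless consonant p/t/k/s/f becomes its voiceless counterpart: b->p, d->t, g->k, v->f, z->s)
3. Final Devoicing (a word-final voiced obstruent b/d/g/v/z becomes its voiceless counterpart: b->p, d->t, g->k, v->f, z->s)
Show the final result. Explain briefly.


Starting form: 'lectob'
Rule 1: Vowel Harmony: all vowels become 'e' (matching first vowel). 'lectob' -> 'lecteb'
Rule 2: Consonant Assimilation: no voiced obstruent (b/d/g/v/z) stands immediately before a voiceless consonant (p/t/k/s/f). No change.
Rule 3: Final Devoicing: word-final voiced obstruent 'b' becomes voiceless 'p'. 'lecteb' -> 'lectep'
Final form: 'lectep'

lectep


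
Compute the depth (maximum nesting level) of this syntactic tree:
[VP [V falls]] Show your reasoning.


Count bracket nesting levels:
'[' at pos 0: depth = 1
'[' at pos 4: depth = 2
Maximum depth reached: 2

2


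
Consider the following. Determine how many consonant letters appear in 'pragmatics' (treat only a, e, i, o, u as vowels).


Consonants in 'pragmatics': p, r, g, m, t, c, s = 7 consonants.

7


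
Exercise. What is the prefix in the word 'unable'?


The word 'unable' = 'un' (prefix) + 'able' (root). The prefix is 'un'.

un


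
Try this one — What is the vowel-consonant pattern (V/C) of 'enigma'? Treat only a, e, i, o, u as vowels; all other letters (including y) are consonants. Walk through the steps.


Letter mapping: e = V, n = C, i = V, g = C, m = C, a = V.

VCVCCV


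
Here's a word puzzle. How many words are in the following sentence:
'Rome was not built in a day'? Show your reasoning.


Split into words: Rome | was | not | built | in | a | day = 7 words.

7


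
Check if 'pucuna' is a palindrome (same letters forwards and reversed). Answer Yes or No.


Forward: 'pucuna'
Reversed: 'anucup'
They differ.

No


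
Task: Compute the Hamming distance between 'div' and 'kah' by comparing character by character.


Alignment:
Position 1: 'd' vs 'k' = DIFFER
Position 2: 'i' vs 'a' = DIFFER
Position 3: 'v' vs 'h' = DIFFER
Total differences: 3

3


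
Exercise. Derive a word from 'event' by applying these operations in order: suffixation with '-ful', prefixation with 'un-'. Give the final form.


Step 1: Add suffix '-ful' to 'event' = 'eventful'
Step 2: Add prefix 'un-' to 'eventful' = 'uneventful'

uneventful


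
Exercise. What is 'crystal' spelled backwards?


Reverse 'crystal' character by character: 'latsyrc'.

latsyrc


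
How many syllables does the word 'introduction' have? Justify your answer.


Break 'introduction' into syllables: in-tro-duc-tion -> in | tro | duc | tion = 4 syllables

4 syllables


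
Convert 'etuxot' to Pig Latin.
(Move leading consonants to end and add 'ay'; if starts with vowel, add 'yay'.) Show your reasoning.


'etuxot' starts with a vowel, so add 'yay': 'etuxotyay'.

etuxotyay


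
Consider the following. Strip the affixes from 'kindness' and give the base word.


Remove suffix '-ness' from 'kindness' to get root 'kind'.

kind


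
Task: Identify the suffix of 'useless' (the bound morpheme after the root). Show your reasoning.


The word 'useless' = 'use' (root) + '-less' (suffix). The suffix is '-less'.

less


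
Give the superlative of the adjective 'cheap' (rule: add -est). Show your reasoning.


Apply superlative formation (add -est): 'cheap' -> 'cheapest'.

cheapest


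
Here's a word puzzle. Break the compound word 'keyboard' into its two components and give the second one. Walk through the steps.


Split 'keyboard' into 'key' + 'board'. The second part is 'board'.

board


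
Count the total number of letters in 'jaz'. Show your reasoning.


Spell out 'jaz' and number each letter: j(1), a(2), z(3). Total: 3 letters.

3


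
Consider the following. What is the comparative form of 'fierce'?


Apply comparative formation (ends in e: add -r): 'fierce' -> 'fiercer'.

fiercer


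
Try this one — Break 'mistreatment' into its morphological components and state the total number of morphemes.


Step 1: Identify prefix: 'mis' (meaning: wrongly)
Step 2: Identify root: 'treat'
Step 3: Identify suffix(es): 'ment'
Decomposition: mis- (prefix: wrongly) + treat (root) + -ment (suffix: action/result)
Total morphemes: 3

3 morphemes (mis- (prefix: wrongly) + treat (root) + -ment (suffix: action/result))


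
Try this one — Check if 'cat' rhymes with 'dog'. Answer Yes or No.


Rime (stressed vowel + following sounds) of 'cat': -at = /æt/
Rime of 'dog': -og = /ɒg/
/æt/ and /ɒg/ are different ending sounds, so the words do not rhyme.

No


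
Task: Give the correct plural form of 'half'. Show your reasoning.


Apply rule: Change -f to -ves. 'half' becomes 'halves'.

halves


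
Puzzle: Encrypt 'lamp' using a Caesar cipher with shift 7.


Shift each letter by 7: l -> s, a -> h, m -> t, p -> w. Result: 'shtw'.

shtw


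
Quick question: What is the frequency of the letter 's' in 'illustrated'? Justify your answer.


Letter 's' in 'illustrated': found at position(s) 5 = 1 occurrence(s).

1


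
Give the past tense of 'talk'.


Apply rule: Add -ed. 'talk' becomes 'talked'.

talked


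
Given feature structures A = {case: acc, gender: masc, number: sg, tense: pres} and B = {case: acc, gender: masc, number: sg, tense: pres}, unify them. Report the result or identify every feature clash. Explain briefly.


Compare features:
case: A=acc vs B=acc -> unified: acc
gender: A=masc vs B=masc -> unified: masc
number: A=sg vs B=sg -> unified: sg
tense: A=pres vs B=pres -> unified: pres
No clashes found.

Unified: {case: acc, gender: masc, number: sg, tense: pres}


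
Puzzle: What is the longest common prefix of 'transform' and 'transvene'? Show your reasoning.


Compare from the start: 5 characters match: 'trans'. Mismatch at position 6: 'f' vs 'v'.

trans


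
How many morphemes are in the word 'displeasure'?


Decomposition: dis- (prefix) + please (root) + -ure (suffix) = 3 morpheme(s)

3 morphemes


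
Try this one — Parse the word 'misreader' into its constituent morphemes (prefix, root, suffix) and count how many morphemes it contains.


Step 1: Identify prefix: 'mis' (meaning: wrongly)
Step 2: Identify root: 'read'
Step 3: Identify suffix(es): 'er'
Decomposition: mis- (prefix: wrongly) + read (root) + -er (suffix: one who)
Total morphemes: 3

3 morphemes (mis- (prefix: wrongly) + read (root) + -er (suffix: one who))


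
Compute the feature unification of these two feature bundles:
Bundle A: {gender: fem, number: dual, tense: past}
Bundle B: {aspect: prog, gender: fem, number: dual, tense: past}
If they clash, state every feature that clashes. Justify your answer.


Compare features:
aspect: A=_ vs B=prog -> unified: prog
gender: A=fem vs B=fem -> unified: fem
number: A=dual vs B=dual -> unified: dual
tense: A=past vs B=past -> unified: past
No clashes found.

Unified: {aspect: prog, gender: fem, number: dual, tense: past}


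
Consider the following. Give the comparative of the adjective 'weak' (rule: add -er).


Apply comparative formation (add -er): 'weak' -> 'weaker'.

weaker


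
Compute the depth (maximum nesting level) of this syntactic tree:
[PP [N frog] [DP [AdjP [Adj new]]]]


Count bracket nesting levels:
'[' at pos 0: depth = 1
'[' at pos 4: depth = 2
'[' at pos 13: depth = 2
'[' at pos 17: depth = 3
'[' at pos 23: depth = 4
Maximum depth reached: 4

4


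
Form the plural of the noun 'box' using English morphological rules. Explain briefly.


Apply rule: Add -es (sibilant/fricative ending). 'box' becomes 'boxes'.

boxes


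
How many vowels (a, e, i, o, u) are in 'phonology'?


Vowels in 'phonology': o, o, o = 3 vowels.

3


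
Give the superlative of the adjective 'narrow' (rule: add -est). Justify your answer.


Apply superlative formation (add -est): 'narrow' -> 'narrowest'.

narrowest


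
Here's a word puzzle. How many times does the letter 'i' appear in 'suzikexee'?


Letter 'i' in 'suzikexee': found at position(s) 4 = 1 occurrence(s).

1


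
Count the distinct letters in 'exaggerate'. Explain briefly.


Unique letters in 'exaggerate': {a, e, g, r, t, x} = 6 distinct letters.

6


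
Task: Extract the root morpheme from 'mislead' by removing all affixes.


Remove prefix 'mis' from 'mislead' to get root 'lead'.

lead


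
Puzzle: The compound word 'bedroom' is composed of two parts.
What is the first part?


Split 'bedroom' into 'bed' + 'room'. The first part is 'bed'.

bed


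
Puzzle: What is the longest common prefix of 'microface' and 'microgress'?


Compare from the start: 5 characters match: 'micro'. Mismatch at position 6: 'f' vs 'g'.

micro


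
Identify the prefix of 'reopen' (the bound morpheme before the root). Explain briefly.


The word 'reopen' = 're' (prefix) + 'open' (root). The prefix is 're'.

re


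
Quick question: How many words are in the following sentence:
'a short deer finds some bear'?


Split into words: a | short | deer | finds | some | bear = 6 words.

6


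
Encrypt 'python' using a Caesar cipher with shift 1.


Shift each letter by 1: p -> q, y -> z, t -> u, h -> i, o -> p, n -> o. Result: 'qzuipo'.

qzuipo


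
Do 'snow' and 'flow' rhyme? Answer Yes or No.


Rime (stressed vowel + following sounds) of 'snow': -ow = /oʊ/
Rime of 'flow': -ow = /oʊ/
/oʊ/ and /oʊ/ are the same ending sound, so the words rhyme.

Yes


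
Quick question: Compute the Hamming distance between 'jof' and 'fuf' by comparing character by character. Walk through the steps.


Alignment:
Position 1: 'j' vs 'f' = DIFFER
Position 2: 'o' vs 'u' = DIFFER
Position 3: 'f' vs 'f' = match
Total differences: 2

2


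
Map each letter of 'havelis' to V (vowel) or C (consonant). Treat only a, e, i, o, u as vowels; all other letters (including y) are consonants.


Letter mapping: h = C, a = V, v = C, e = V, l = C, i = V, s = C.

CVCVCVC


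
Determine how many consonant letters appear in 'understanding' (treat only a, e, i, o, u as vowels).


Consonants in 'understanding': n, d, r, s, t, n, d, n, g = 9 consonants.

9


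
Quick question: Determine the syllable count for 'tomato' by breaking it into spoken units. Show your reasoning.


Break 'tomato' into syllables: to-ma-to -> to | ma | to = 3 syllables

3 syllables


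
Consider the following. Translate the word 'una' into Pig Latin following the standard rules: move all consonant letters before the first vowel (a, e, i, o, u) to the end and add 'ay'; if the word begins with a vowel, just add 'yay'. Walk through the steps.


'una' starts with a vowel, so add 'yay': 'unayay'.

unayay


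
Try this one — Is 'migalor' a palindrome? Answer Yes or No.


Forward: 'migalor'
Reversed: 'rolagim'
They differ.

No


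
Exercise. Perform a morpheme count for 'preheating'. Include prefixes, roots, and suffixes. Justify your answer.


Decomposition: pre- (prefix) + heat (root) + -ing (suffix) = 3 morpheme(s)

3 morphemes


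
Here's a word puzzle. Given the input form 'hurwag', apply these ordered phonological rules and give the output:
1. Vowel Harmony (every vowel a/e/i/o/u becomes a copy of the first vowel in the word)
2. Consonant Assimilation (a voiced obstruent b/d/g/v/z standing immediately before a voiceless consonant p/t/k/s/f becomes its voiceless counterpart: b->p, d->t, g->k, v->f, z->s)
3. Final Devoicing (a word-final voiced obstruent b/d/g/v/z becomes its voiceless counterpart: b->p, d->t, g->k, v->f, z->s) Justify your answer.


Starting form: 'hurwag'
Rule 1: Vowel Harmony: all vowels become 'u' (matching first vowel). 'hurwag' -> 'hurwug'
Rule 2: Consonant Assimilation: no voiced obstruent (b/d/g/v/z) stands immediately before a voiceless consonant (p/t/k/s/f). No change.
Rule 3: Final Devoicing: word-final voiced obstruent 'g' becomes voiceless 'k'. 'hurwug' -> 'hurwuk'
Final form: 'hurwuk'

hurwuk


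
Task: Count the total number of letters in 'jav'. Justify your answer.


Spell out 'jav' and number each letter: j(1), a(2), v(3). Total: 3 letters.

3


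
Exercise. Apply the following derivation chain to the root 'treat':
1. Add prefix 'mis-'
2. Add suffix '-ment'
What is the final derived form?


Step 1: Add prefix 'mis-' to 'treat' = 'mistreat'
Step 2: Add suffix '-ment' to 'mistreat' = 'mistreatment'

mistreatment


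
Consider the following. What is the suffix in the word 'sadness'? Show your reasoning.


The word 'sadness' = 'sad' (root) + '-ness' (suffix). The suffix is '-ness'.

ness


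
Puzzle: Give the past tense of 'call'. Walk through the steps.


Apply rule: Add -ed. 'call' becomes 'called'.

called


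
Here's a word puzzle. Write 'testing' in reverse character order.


Reverse 'testing' character by character: 'gnitset'.

gnitset


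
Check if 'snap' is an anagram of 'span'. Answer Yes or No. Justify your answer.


Sorted letters of 'snap': 'anps'
Sorted letters of 'span': 'anps'
They match.

Yes


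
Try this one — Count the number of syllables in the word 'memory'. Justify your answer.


Break 'memory' into syllables: mem-o-ry -> mem | o | ry = 3 syllables

3 syllables


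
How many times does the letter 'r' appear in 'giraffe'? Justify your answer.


Letter 'r' in 'giraffe': found at position(s) 3 = 1 occurrence(s).

1


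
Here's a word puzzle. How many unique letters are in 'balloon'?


Unique letters in 'balloon': {a, b, l, n, o} = 5 distinct letters.

5


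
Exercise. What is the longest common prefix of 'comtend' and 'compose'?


Compare from the start: 3 characters match: 'com'. Mismatch at position 4: 't' vs 'p'.

com


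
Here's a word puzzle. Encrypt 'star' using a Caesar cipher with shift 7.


Shift each letter by 7: s -> z, t -> a, a -> h, r -> y. Result: 'zahy'.

zahy


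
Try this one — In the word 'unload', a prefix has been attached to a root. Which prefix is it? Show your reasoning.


The word 'unload' = 'un' (prefix) + 'load' (root). The prefix is 'un'.

un


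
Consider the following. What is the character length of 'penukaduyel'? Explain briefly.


Spell out 'penukaduyel' and number each letter: p(1), e(2), n(3), u(4), k(5), a(6), d(7), u(8), y(9), e(10), l(11). Total: 11 letters.

11


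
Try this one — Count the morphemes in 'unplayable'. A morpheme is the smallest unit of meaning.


Decomposition: un- (prefix) + play (root) + -able (suffix) = 3 morpheme(s)

3 morphemes


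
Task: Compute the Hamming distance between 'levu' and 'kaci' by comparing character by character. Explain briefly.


Alignment:
Position 1: 'l' vs 'k' = DIFFER
Position 2: 'e' vs 'a' = DIFFER
Position 3: 'v' vs 'c' = DIFFER
Position 4: 'u' vs 'i' = DIFFER
Total differences: 4

4


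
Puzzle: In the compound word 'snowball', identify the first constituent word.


Split 'snowball' into 'snow' + 'ball'. The first part is 'snow'.

snow


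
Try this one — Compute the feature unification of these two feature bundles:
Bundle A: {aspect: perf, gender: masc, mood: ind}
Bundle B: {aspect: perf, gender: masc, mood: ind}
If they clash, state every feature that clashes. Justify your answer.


Compare features:
aspect: A=perf vs B=perf -> unified: perf
gender: A=masc vs B=masc -> unified: masc
mood: A=ind vs B=ind -> unified: ind
No clashes found.

Unified: {aspect: perf, gender: masc, mood: ind}


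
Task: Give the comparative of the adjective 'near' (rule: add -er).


Apply comparative formation (add -er): 'near' -> 'nearer'.

nearer


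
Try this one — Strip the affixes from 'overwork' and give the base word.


Remove prefix 'over' from 'overwork' to get root 'work'.

work


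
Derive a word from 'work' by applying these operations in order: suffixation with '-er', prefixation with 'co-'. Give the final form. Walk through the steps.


Step 1: Add suffix '-er' to 'work' = 'worker'
Step 2: Add prefix 'co-' to 'worker' = 'coworker'

coworker


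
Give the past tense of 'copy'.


Apply rule: Change -y to -ied. 'copy' becomes 'copied'.

copied


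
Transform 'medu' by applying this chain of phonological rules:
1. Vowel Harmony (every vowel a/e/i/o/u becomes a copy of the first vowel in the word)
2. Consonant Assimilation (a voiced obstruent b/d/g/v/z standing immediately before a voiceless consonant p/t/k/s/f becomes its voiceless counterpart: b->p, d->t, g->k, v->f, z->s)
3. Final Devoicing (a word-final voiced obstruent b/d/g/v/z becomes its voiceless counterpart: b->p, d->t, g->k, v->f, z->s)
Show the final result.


Starting form: 'medu'
Rule 1: Vowel Harmony: all vowels become 'e' (matching first vowel). 'medu' -> 'mede'
Rule 2: Consonant Assimilation: no voiced obstruent (b/d/g/v/z) stands immediately before a voiceless consonant (p/t/k/s/f). No change.
Rule 3: Final Devoicing: the word ends in the vowel 'e', not a consonant. No change.
Final form: 'mede'

mede


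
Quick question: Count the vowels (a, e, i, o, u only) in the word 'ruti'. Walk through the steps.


Vowels in 'ruti': u, i = 2 vowels.

2


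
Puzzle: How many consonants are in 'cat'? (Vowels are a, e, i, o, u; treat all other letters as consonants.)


Consonants in 'cat': c, t = 2 consonants.

2


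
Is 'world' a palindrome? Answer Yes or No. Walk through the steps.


Forward: 'world'
Reversed: 'dlrow'
They differ.

No


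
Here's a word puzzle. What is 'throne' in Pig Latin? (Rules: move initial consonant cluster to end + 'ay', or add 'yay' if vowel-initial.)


'throne': move consonant cluster 'thr' to end and add 'ay': 'onethray'.

onethray


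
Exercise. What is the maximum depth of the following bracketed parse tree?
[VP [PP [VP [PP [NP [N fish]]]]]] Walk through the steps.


Count bracket nesting levels:
'[' at pos 0: depth = 1
'[' at pos 4: depth = 2
'[' at pos 8: depth = 3
'[' at pos 12: depth = 4
'[' at pos 16: depth = 5
'[' at pos 20: depth = 6
Maximum depth reached: 6

6


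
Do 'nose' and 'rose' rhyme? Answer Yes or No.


Rime (stressed vowel + following sounds) of 'nose': -ose = /oʊz/
Rime of 'rose': -ose = /oʊz/
/oʊz/ and /oʊz/ are the same ending sound, so the words rhyme.

Yes


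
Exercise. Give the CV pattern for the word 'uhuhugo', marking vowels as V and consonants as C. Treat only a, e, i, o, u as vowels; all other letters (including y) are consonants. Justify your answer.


Letter mapping: u = V, h = C, u = V, h = C, u = V, g = C, o = V.

VCVCVCV


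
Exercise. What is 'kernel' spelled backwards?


Reverse 'kernel' character by character: 'lenrek'.

lenrek


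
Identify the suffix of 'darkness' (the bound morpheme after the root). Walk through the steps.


The word 'darkness' = 'dark' (root) + '-ness' (suffix). The suffix is '-ness'.

ness


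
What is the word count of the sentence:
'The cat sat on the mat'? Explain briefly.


Split into words: The | cat | sat | on | the | mat = 6 words.

6


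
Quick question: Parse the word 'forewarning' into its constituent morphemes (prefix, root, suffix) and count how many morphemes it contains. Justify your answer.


Step 1: Identify prefix: 'fore' (meaning: before/front)
Step 2: Identify root: 'warn'
Step 3: Identify suffix(es): 'ing'
Decomposition: fore- (prefix: before/front) + warn (root) + -ing (suffix: ongoing action)
Total morphemes: 3

3 morphemes (fore- (prefix: before/front) + warn (root) + -ing (suffix: ongoing action))


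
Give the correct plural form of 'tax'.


Apply rule: Add -es (sibilant/fricative ending). 'tax' becomes 'taxes'.

taxes


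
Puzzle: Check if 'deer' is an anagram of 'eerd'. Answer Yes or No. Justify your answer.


Sorted letters of 'deer': 'deer'
Sorted letters of 'eerd': 'deer'
They match.

Yes


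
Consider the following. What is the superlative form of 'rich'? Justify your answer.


Apply superlative formation (add -est): 'rich' -> 'richest'.

richest


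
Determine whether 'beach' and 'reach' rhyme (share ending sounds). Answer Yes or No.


Rime (stressed vowel + following sounds) of 'beach': -each = /iːtʃ/
Rime of 'reach': -each = /iːtʃ/
/iːtʃ/ and /iːtʃ/ are the same ending sound, so the words rhyme.

Yes


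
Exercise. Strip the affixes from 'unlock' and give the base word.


Remove prefix 'un' from 'unlock' to get root 'lock'.

lock


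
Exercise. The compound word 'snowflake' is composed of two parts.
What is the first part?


Split 'snowflake' into 'snow' + 'flake'. The first part is 'snow'.

snow


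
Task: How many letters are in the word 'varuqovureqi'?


Spell out 'varuqovureqi' and number each letter: v(1), a(2), r(3), u(4), q(5), o(6), v(7), u(8), r(9), e(10), q(11), i(12). Total: 12 letters.

12


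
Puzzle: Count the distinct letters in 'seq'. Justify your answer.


Unique letters in 'seq': {e, q, s} = 3 distinct letters.

3


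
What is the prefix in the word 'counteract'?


The word 'counteract' = 'counter' (prefix) + 'act' (root). The prefix is 'counter'.

counter


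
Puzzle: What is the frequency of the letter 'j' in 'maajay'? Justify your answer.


Letter 'j' in 'maajay': found at position(s) 4 = 1 occurrence(s).

1


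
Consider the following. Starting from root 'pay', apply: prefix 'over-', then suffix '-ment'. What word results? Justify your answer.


Step 1: Add prefix 'over-' to 'pay' = 'overpay'
Step 2: Add suffix '-ment' to 'overpay' = 'overpayment'

overpayment


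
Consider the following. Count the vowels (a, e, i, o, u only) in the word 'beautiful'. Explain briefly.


Vowels in 'beautiful': e, a, u, i, u = 5 vowels.

5


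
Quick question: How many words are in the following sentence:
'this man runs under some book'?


Split into words: this | man | runs | under | some | book = 6 words.

6


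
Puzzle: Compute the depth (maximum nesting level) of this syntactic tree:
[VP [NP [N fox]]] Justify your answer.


Count bracket nesting levels:
'[' at pos 0: depth = 1
'[' at pos 4: depth = 2
'[' at pos 8: depth = 3
Maximum depth reached: 3

3


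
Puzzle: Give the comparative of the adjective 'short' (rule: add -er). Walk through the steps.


Apply comparative formation (add -er): 'short' -> 'shorter'.

shorter


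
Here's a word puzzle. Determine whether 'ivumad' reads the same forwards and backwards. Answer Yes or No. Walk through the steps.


Forward: 'ivumad'
Reversed: 'damuvi'
They differ.

No


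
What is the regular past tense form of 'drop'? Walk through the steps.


Apply rule: Double final consonant and add -ed. 'drop' becomes 'dropped'.

dropped


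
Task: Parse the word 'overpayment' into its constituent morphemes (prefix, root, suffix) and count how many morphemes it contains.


Step 1: Identify prefix: 'over' (meaning: excessively)
Step 2: Identify root: 'pay'
Step 3: Identify suffix(es): 'ment'
Decomposition: over- (prefix: excessively) + pay (root) + -ment (suffix: action/result)
Total morphemes: 3

3 morphemes (over- (prefix: excessively) + pay (root) + -ment (suffix: action/result))


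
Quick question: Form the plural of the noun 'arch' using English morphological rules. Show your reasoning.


Apply rule: Add -es (sibilant/fricative ending). 'arch' becomes 'arches'.

arches


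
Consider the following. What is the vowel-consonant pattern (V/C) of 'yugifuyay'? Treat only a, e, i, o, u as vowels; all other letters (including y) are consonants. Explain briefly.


Letter mapping: y = C, u = V, g = C, i = V, f = C, u = V, y = C, a = V, y = C.

CVCVCVCVC


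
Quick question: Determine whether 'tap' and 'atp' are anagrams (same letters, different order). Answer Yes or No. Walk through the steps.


Sorted letters of 'tap': 'apt'
Sorted letters of 'atp': 'apt'
They match.

Yes


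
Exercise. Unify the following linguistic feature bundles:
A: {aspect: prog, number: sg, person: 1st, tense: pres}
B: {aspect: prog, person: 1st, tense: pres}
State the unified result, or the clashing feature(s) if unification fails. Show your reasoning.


Compare features:
aspect: A=prog vs B=prog -> unified: prog
number: A=sg vs B=_ -> unified: sg
person: A=1st vs B=1st -> unified: 1st
tense: A=pres vs B=pres -> unified: pres
No clashes found.

Unified: {aspect: prog, number: sg, person: 1st, tense: pres}
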